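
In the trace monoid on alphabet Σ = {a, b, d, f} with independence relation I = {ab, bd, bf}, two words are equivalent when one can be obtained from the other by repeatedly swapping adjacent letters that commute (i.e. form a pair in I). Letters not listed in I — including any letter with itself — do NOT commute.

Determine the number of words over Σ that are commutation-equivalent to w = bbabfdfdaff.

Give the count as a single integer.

#0=b has no predecessor
#1=b depends on [0:b]
#2=a has no predecessor
#3=b depends on [1:b]
#4=f depends on [2:a]
#5=d depends on [4:f]
#6=f depends on [5:d]
#7=d depends on [6:f]
#8=a depends on [7:d]
#9=f depends on [8:a]
#10=f depends on [9:f]
sources: [0:b, 2:a]
N(rest) = Σ N(rest − s) over sources s of rest; N(one piece) = 1:
  size 1 → [3]=1  [10]=1
  size 2 → [1,3]=1  [3,10]=2  [9,10]=1
  size 3 → [0,1,3]=1  [1,3,10]=3  [3,9,10]=3  [8,9,10]=1
  size 4 → [0,1,3,10]=4  [1,3,9,10]=6  [3,8,9,10]=4  [7,8,9,10]=1
  size 5 → [0,1,3,9,10]=10  [1,3,8,9,10]=10  [3,7,8,9,10]=5  [6,7,8,9,10]=1
  size 6 → [0,1,3,8,9,10]=20  [1,3,7,8,9,10]=15  [3,6,7,8,9,10]=6  [5,6,7,8,9,10]=1
  size 7 → [0,1,3,7,8,9,10]=35  [1,3,6,7,8,9,10]=21  [3,5,6,7,8,9,10]=7  [4,5,6,7,8,9,10]=1
  size 8 → [0,1,3,6,7,8,9,10]=56  [1,3,5,6,7,8,9,10]=28  [2,4,5,6,7,8,9,10]=1  [3,4,5,6,7,8,9,10]=8
  size 9 → [0,1,3,5,6,7,8,9,10]=84  [1,3,4,5,6,7,8,9,10]=36  [2,3,4,5,6,7,8,9,10]=9
  first=0(b) contributes 45
  first=2(a) contributes 120
|[w]| = 165

165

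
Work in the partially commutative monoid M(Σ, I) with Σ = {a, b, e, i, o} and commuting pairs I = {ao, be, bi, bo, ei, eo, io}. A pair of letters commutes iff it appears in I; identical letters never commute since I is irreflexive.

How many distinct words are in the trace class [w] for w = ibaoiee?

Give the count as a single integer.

42

#0=i has no predecessor
#1=b has no predecessor
#2=a depends on [0:i, 1:b]
#3=o has no predecessor
#4=i depends on [2:a]
#5=e depends on [2:a]
#6=e depends on [5:e]
sources: [0:i, 1:b, 3:o]
N(rest) = Σ N(rest − s) over sources s of rest; N(one piece) = 1:
  size 1 → [3]=1  [4]=1  [6]=1
  size 2 → [3,4]=2  [3,6]=2  [4,6]=2  [5,6]=1
  size 3 → [3,4,6]=6  [3,5,6]=3  [4,5,6]=3
  size 4 → [2,4,5,6]=3  [3,4,5,6]=12
  size 5 → [0,2,4,5,6]=3  [1,2,4,5,6]=3  [2,3,4,5,6]=15
  first=0(i) contributes 18
  first=1(b) contributes 18
  first=3(o) contributes 6
|[w]| = 42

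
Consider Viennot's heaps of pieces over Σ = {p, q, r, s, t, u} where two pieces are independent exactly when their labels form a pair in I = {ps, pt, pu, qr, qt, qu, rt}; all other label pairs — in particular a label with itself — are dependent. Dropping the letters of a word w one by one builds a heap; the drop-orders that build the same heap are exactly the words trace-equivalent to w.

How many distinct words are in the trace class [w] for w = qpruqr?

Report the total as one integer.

piece 0:q — minimal
piece 1:p rests on {0:q}
piece 2:r rests on {1:p}
piece 3:u rests on {2:r}
piece 4:q rests on {1:p}
piece 5:r rests on {3:u}
minimal pieces: {0:q}
ways to finish when only these pieces remain (= sum over removing one remaining piece with nothing left below it):
  1 left: {4}→1  {5}→1
  2 left: {3,5}→1  {4,5}→2
  3 left: {2,3,5}→1  {3,4,5}→3
  4 left: {2,3,4,5}→4
  placing 0:q first → 4 extensions

4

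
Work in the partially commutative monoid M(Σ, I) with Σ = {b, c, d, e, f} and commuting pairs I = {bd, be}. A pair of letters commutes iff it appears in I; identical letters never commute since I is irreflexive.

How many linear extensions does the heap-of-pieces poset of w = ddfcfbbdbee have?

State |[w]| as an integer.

20

drop 0:d onto floor
drop 1:d onto {0:d}
drop 2:f onto {1:d}
drop 3:c onto {2:f}
drop 4:f onto {3:c}
drop 5:b onto {4:f}
drop 6:b onto {5:b}
drop 7:d onto {4:f}
drop 8:b onto {6:b}
drop 9:e onto {7:d}
drop 10:e onto {9:e}
ground layer = {0:d}
drop-orders for the pieces not yet dropped (sum over which currently-grounded one goes next):
  1 to go: {8} 1  {10} 1
  2 to go: {6,8} 1  {8,10} 2  {9,10} 1
  3 to go: {5,6,8} 1  {6,8,10} 3  {7,9,10} 1  {8,9,10} 3
  4 to go: {5,6,8,10} 4  {6,8,9,10} 6  {7,8,9,10} 4
  5 to go: {5,6,8,9,10} 10  {6,7,8,9,10} 10
  6 to go: {5,6,7,8,9,10} 20
  7 to go: {4,5,6,7,8,9,10} 20
  8 to go: {3,4,5,6,7,8,9,10} 20
  9 to go: {2,3,4,5,6,7,8,9,10} 20
  if 0:d drops first: 20 orders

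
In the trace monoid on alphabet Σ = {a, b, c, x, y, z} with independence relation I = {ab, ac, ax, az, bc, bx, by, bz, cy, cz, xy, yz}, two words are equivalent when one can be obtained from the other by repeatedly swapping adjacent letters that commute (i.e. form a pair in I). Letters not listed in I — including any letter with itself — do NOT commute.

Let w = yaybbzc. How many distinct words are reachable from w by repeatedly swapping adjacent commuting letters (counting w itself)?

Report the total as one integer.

420

#0=y has no predecessor
#1=a depends on [0:y]
#2=y depends on [1:a]
#3=b has no predecessor
#4=b depends on [3:b]
#5=z has no predecessor
#6=c has no predecessor
sources: [0:y, 3:b, 5:z, 6:c]
N(rest) = Σ N(rest − s) over sources s of rest; N(one piece) = 1:
  size 1 → [2]=1  [4]=1  [5]=1  [6]=1
  size 2 → [1,2]=1  [2,4]=2  [2,5]=2  [2,6]=2  [3,4]=1  [4,5]=2  [4,6]=2  [5,6]=2
  size 3 → [0,1,2]=1  [1,2,4]=3  [1,2,5]=3  [1,2,6]=3  [2,3,4]=3  [2,4,5]=6  [2,4,6]=6  [2,5,6]=6  [3,4,5]=3  [3,4,6]=3  [4,5,6]=6
  size 4 → [0,1,2,4]=4  [0,1,2,5]=4  [0,1,2,6]=4  [1,2,3,4]=6  [1,2,4,5]=12  [1,2,4,6]=12  [1,2,5,6]=12  [2,3,4,5]=12  [2,3,4,6]=12  [2,4,5,6]=24  [3,4,5,6]=12
  size 5 → [0,1,2,3,4]=10  [0,1,2,4,5]=20  [0,1,2,4,6]=20  [0,1,2,5,6]=20  [1,2,3,4,5]=30  [1,2,3,4,6]=30  [1,2,4,5,6]=60  [2,3,4,5,6]=60
  first=0(y) contributes 180
  first=3(b) contributes 120
  first=5(z) contributes 60
  first=6(c) contributes 60
|[w]| = 420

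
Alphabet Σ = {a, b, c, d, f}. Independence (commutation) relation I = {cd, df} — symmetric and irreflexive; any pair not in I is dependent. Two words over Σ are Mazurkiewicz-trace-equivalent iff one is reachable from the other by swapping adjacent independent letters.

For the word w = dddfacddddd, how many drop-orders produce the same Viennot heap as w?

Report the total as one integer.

24

0(d) covers ∅
1(d) covers 0:d
2(d) covers 1:d
3(f) covers ∅
4(a) covers 2:d, 3:f
5(c) covers 4:a
6(d) covers 4:a
7(d) covers 6:d
8(d) covers 7:d
9(d) covers 8:d
10(d) covers 9:d
floor of heap: 0:d, 3:f
completions by unplaced set U, small U first (add the entries for U minus each lowest piece of U):
  |U|=1: {5}:1  {10}:1
  |U|=2: {5,10}:2  {9,10}:1
  |U|=3: {5,9,10}:3  {8,9,10}:1
  |U|=4: {5,8,9,10}:4  {7,8,9,10}:1
  |U|=5: {5,7,8,9,10}:5  {6,7,8,9,10}:1
  |U|=6: {5,6,7,8,9,10}:6
  |U|=7: {4,5,6,7,8,9,10}:6
  |U|=8: {2,4,5,6,7,8,9,10}:6  {3,4,5,6,7,8,9,10}:6
  |U|=9: {1,2,4,5,6,7,8,9,10}:6  {2,3,4,5,6,7,8,9,10}:12
  start at 0(d): 18
  start at 3(f): 6
sum over floor = 24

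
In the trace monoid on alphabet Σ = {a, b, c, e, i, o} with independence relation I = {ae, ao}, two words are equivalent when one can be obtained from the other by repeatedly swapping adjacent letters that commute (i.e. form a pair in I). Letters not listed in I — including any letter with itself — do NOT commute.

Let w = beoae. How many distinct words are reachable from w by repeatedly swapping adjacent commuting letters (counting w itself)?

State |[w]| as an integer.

0(b) covers ∅
1(e) covers 0:b
2(o) covers 1:e
3(a) covers 0:b
4(e) covers 2:o
floor of heap: 0:b
completions by unplaced set U, small U first (add the entries for U minus each lowest piece of U):
  |U|=1: {3}:1  {4}:1
  |U|=2: {2,4}:1  {3,4}:2
  |U|=3: {1,2,4}:1  {2,3,4}:3
  start at 0(b): 4

4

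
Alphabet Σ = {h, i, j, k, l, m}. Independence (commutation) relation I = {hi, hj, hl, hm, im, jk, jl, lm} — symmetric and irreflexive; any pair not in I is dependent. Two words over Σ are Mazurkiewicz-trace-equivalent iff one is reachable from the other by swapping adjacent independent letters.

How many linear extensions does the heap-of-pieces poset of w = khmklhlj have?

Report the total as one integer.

0(k) covers ∅
1(h) covers 0:k
2(m) covers 0:k
3(k) covers 1:h, 2:m
4(l) covers 3:k
5(h) covers 3:k
6(l) covers 4:l
7(j) covers 2:m
floor of heap: 0:k
completions by unplaced set U, small U first (add the entries for U minus each lowest piece of U):
  |U|=1: {5}:1  {6}:1  {7}:1
  |U|=2: {4,6}:1  {5,6}:2  {5,7}:2  {6,7}:2
  |U|=3: {4,5,6}:3  {4,6,7}:3  {5,6,7}:6
  |U|=4: {3,4,5,6}:3  {4,5,6,7}:12
  |U|=5: {1,3,4,5,6}:3  {3,4,5,6,7}:15
  |U|=6: {1,3,4,5,6,7}:18  {2,3,4,5,6,7}:15
  start at 0(k): 33

33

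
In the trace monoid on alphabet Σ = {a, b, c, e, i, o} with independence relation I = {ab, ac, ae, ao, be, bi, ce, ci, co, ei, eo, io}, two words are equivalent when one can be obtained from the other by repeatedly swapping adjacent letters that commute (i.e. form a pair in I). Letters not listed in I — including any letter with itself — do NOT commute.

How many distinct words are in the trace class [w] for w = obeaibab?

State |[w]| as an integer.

280

0(o) covers ∅
1(b) covers 0:o
2(e) covers ∅
3(a) covers ∅
4(i) covers 3:a
5(b) covers 1:b
6(a) covers 4:i
7(b) covers 5:b
floor of heap: 0:o, 2:e, 3:a
completions by unplaced set U, small U first (add the entries for U minus each lowest piece of U):
  |U|=1: {2}:1  {6}:1  {7}:1
  |U|=2: {2,6}:2  {2,7}:2  {4,6}:1  {5,7}:1  {6,7}:2
  |U|=3: {1,5,7}:1  {2,4,6}:3  {2,5,7}:3  {2,6,7}:6  {3,4,6}:1  {4,6,7}:3  {5,6,7}:3
  |U|=4: {0,1,5,7}:1  {1,2,5,7}:4  {1,5,6,7}:4  {2,3,4,6}:4  {2,4,6,7}:12  {2,5,6,7}:12  {3,4,6,7}:4  {4,5,6,7}:6
  |U|=5: {0,1,2,5,7}:5  {0,1,5,6,7}:5  {1,2,5,6,7}:20  {1,4,5,6,7}:10  {2,3,4,6,7}:20  {2,4,5,6,7}:30  {3,4,5,6,7}:10
  |U|=6: {0,1,2,5,6,7}:30  {0,1,4,5,6,7}:15  {1,2,4,5,6,7}:60  {1,3,4,5,6,7}:20  {2,3,4,5,6,7}:60
  start at 0(o): 140
  start at 2(e): 35
  start at 3(a): 105
sum over floor = 280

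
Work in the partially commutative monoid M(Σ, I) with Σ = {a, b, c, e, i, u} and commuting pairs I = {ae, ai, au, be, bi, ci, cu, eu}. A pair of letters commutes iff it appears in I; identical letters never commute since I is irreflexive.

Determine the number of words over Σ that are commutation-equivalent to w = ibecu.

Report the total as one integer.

8

0(i) covers ∅
1(b) covers ∅
2(e) covers 0:i
3(c) covers 1:b, 2:e
4(u) covers 0:i, 1:b
floor of heap: 0:i, 1:b
completions by unplaced set U, small U first (add the entries for U minus each lowest piece of U):
  |U|=1: {3}:1  {4}:1
  |U|=2: {2,3}:1  {3,4}:2
  |U|=3: {1,3,4}:2  {2,3,4}:3
  start at 0(i): 5
  start at 1(b): 3
sum over floor = 8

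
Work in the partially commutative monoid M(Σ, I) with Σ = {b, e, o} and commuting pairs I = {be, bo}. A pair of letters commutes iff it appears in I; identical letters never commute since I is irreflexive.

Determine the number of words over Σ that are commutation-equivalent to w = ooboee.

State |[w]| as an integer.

0(o) covers ∅
1(o) covers 0:o
2(b) covers ∅
3(o) covers 1:o
4(e) covers 3:o
5(e) covers 4:e
floor of heap: 0:o, 2:b
completions by unplaced set U, small U first (add the entries for U minus each lowest piece of U):
  |U|=1: {2}:1  {5}:1
  |U|=2: {2,5}:2  {4,5}:1
  |U|=3: {2,4,5}:3  {3,4,5}:1
  |U|=4: {1,3,4,5}:1  {2,3,4,5}:4
  start at 0(o): 5
  start at 2(b): 1
sum over floor = 6

6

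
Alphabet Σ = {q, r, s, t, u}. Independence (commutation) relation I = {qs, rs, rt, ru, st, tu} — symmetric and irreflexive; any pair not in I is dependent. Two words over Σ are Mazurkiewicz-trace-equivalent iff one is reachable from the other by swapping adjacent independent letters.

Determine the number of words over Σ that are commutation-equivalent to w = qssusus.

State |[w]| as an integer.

#0=q has no predecessor
#1=s has no predecessor
#2=s depends on [1:s]
#3=u depends on [0:q, 2:s]
#4=s depends on [3:u]
#5=u depends on [4:s]
#6=s depends on [5:u]
sources: [0:q, 1:s]
N(rest) = Σ N(rest − s) over sources s of rest; N(one piece) = 1:
  size 1 → [6]=1
  size 2 → [5,6]=1
  size 3 → [4,5,6]=1
  size 4 → [3,4,5,6]=1
  size 5 → [0,3,4,5,6]=1  [2,3,4,5,6]=1
  first=0(q) contributes 1
  first=1(s) contributes 2
|[w]| = 3

3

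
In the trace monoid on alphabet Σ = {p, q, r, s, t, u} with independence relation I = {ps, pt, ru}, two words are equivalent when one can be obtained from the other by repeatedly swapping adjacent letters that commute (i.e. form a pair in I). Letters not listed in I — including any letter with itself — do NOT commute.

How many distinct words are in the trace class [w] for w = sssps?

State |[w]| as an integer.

5

0(s) covers ∅
1(s) covers 0:s
2(s) covers 1:s
3(p) covers ∅
4(s) covers 2:s
floor of heap: 0:s, 3:p
completions by unplaced set U, small U first (add the entries for U minus each lowest piece of U):
  |U|=1: {3}:1  {4}:1
  |U|=2: {2,4}:1  {3,4}:2
  |U|=3: {1,2,4}:1  {2,3,4}:3
  start at 0(s): 4
  start at 3(p): 1
sum over floor = 5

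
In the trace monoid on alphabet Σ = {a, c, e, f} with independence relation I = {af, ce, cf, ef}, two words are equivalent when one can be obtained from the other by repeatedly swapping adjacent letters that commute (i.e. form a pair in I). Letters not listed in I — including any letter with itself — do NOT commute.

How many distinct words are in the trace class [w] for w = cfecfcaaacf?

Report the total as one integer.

660

drop 0:c onto floor
drop 1:f onto floor
drop 2:e onto floor
drop 3:c onto {0:c}
drop 4:f onto {1:f}
drop 5:c onto {3:c}
drop 6:a onto {2:e, 5:c}
drop 7:a onto {6:a}
drop 8:a onto {7:a}
drop 9:c onto {8:a}
drop 10:f onto {4:f}
ground layer = {0:c, 1:f, 2:e}
drop-orders for the pieces not yet dropped (sum over which currently-grounded one goes next):
  1 to go: {9} 1  {10} 1
  2 to go: {4,10} 1  {8,9} 1  {9,10} 2
  3 to go: {1,4,10} 1  {4,9,10} 3  {7,8,9} 1  {8,9,10} 3
  4 to go: {1,4,9,10} 4  {4,8,9,10} 6  {6,7,8,9} 1  {7,8,9,10} 4
  5 to go: {1,4,8,9,10} 10  {2,6,7,8,9} 1  {4,7,8,9,10} 10  {5,6,7,8,9} 1  {6,7,8,9,10} 5
  6 to go: {1,4,7,8,9,10} 20  {2,5,6,7,8,9} 2  {2,6,7,8,9,10} 6  {3,5,6,7,8,9} 1  {4,6,7,8,9,10} 15  {5,6,7,8,9,10} 6
  7 to go: {0,3,5,6,7,8,9} 1  {1,4,6,7,8,9,10} 35  {2,3,5,6,7,8,9} 3  {2,4,6,7,8,9,10} 21  {2,5,6,7,8,9,10} 14  {3,5,6,7,8,9,10} 7  {4,5,6,7,8,9,10} 21
  8 to go: {0,2,3,5,6,7,8,9} 4  {0,3,5,6,7,8,9,10} 8  {1,2,4,6,7,8,9,10} 56  {1,4,5,6,7,8,9,10} 56  {2,3,5,6,7,8,9,10} 24  {2,4,5,6,7,8,9,10} 56  {3,4,5,6,7,8,9,10} 28
  9 to go: {0,2,3,5,6,7,8,9,10} 36  {0,3,4,5,6,7,8,9,10} 36  {1,2,4,5,6,7,8,9,10} 168  {1,3,4,5,6,7,8,9,10} 84  {2,3,4,5,6,7,8,9,10} 108
  if 0:c drops first: 360 orders
  if 1:f drops first: 180 orders
  if 2:e drops first: 120 orders
heap linearizations: 660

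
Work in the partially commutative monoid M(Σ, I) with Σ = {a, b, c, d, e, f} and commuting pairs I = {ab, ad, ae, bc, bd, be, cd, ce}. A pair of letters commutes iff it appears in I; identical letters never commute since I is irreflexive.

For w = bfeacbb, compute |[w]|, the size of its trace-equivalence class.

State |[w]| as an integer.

30

#0=b has no predecessor
#1=f depends on [0:b]
#2=e depends on [1:f]
#3=a depends on [1:f]
#4=c depends on [3:a]
#5=b depends on [1:f]
#6=b depends on [5:b]
sources: [0:b]
N(rest) = Σ N(rest − s) over sources s of rest; N(one piece) = 1:
  size 1 → [2]=1  [4]=1  [6]=1
  size 2 → [2,4]=2  [2,6]=2  [3,4]=1  [4,6]=2  [5,6]=1
  size 3 → [2,3,4]=3  [2,4,6]=6  [2,5,6]=3  [3,4,6]=3  [4,5,6]=3
  size 4 → [2,3,4,6]=12  [2,4,5,6]=12  [3,4,5,6]=6
  size 5 → [2,3,4,5,6]=30
  first=0(b) contributes 30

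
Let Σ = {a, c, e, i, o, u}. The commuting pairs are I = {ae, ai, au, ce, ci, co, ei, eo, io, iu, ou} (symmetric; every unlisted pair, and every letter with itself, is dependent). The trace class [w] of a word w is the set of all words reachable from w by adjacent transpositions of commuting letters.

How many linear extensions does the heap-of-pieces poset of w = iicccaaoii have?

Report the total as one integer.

210

0(i) covers ∅
1(i) covers 0:i
2(c) covers ∅
3(c) covers 2:c
4(c) covers 3:c
5(a) covers 4:c
6(a) covers 5:a
7(o) covers 6:a
8(i) covers 1:i
9(i) covers 8:i
floor of heap: 0:i, 2:c
completions by unplaced set U, small U first (add the entries for U minus each lowest piece of U):
  |U|=1: {7}:1  {9}:1
  |U|=2: {6,7}:1  {7,9}:2  {8,9}:1
  |U|=3: {1,8,9}:1  {5,6,7}:1  {6,7,9}:3  {7,8,9}:3
  |U|=4: {0,1,8,9}:1  {1,7,8,9}:4  {4,5,6,7}:1  {5,6,7,9}:4  {6,7,8,9}:6
  |U|=5: {0,1,7,8,9}:5  {1,6,7,8,9}:10  {3,4,5,6,7}:1  {4,5,6,7,9}:5  {5,6,7,8,9}:10
  |U|=6: {0,1,6,7,8,9}:15  {1,5,6,7,8,9}:20  {2,3,4,5,6,7}:1  {3,4,5,6,7,9}:6  {4,5,6,7,8,9}:15
  |U|=7: {0,1,5,6,7,8,9}:35  {1,4,5,6,7,8,9}:35  {2,3,4,5,6,7,9}:7  {3,4,5,6,7,8,9}:21
  |U|=8: {0,1,4,5,6,7,8,9}:70  {1,3,4,5,6,7,8,9}:56  {2,3,4,5,6,7,8,9}:28
  start at 0(i): 84
  start at 2(c): 126
sum over floor = 210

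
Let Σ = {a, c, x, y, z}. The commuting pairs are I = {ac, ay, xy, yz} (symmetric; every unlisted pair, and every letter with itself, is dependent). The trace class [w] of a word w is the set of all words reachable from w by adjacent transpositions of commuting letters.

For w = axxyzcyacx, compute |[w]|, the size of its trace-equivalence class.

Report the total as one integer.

21

#0=a has no predecessor
#1=x depends on [0:a]
#2=x depends on [1:x]
#3=y has no predecessor
#4=z depends on [2:x]
#5=c depends on [3:y, 4:z]
#6=y depends on [5:c]
#7=a depends on [4:z]
#8=c depends on [6:y]
#9=x depends on [7:a, 8:c]
sources: [0:a, 3:y]
N(rest) = Σ N(rest − s) over sources s of rest; N(one piece) = 1:
  size 1 → [9]=1
  size 2 → [7,9]=1  [8,9]=1
  size 3 → [6,8,9]=1  [7,8,9]=2
  size 4 → [5,6,8,9]=1  [6,7,8,9]=3
  size 5 → [3,5,6,8,9]=1  [5,6,7,8,9]=4
  size 6 → [3,5,6,7,8,9]=5  [4,5,6,7,8,9]=4
  size 7 → [2,4,5,6,7,8,9]=4  [3,4,5,6,7,8,9]=9
  size 8 → [1,2,4,5,6,7,8,9]=4  [2,3,4,5,6,7,8,9]=13
  first=0(a) contributes 17
  first=3(y) contributes 4
|[w]| = 21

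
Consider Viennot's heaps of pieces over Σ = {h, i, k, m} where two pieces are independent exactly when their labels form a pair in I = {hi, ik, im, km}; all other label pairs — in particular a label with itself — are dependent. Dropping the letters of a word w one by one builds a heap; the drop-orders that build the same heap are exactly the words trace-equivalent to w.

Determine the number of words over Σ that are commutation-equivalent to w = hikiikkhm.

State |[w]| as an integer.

#0=h has no predecessor
#1=i has no predecessor
#2=k depends on [0:h]
#3=i depends on [1:i]
#4=i depends on [3:i]
#5=k depends on [2:k]
#6=k depends on [5:k]
#7=h depends on [6:k]
#8=m depends on [7:h]
sources: [0:h, 1:i]
N(rest) = Σ N(rest − s) over sources s of rest; N(one piece) = 1:
  size 1 → [4]=1  [8]=1
  size 2 → [3,4]=1  [4,8]=2  [7,8]=1
  size 3 → [1,3,4]=1  [3,4,8]=3  [4,7,8]=3  [6,7,8]=1
  size 4 → [1,3,4,8]=4  [3,4,7,8]=6  [4,6,7,8]=4  [5,6,7,8]=1
  size 5 → [1,3,4,7,8]=10  [2,5,6,7,8]=1  [3,4,6,7,8]=10  [4,5,6,7,8]=5
  size 6 → [0,2,5,6,7,8]=1  [1,3,4,6,7,8]=20  [2,4,5,6,7,8]=6  [3,4,5,6,7,8]=15
  size 7 → [0,2,4,5,6,7,8]=7  [1,3,4,5,6,7,8]=35  [2,3,4,5,6,7,8]=21
  first=0(h) contributes 56
  first=1(i) contributes 28
|[w]| = 84

84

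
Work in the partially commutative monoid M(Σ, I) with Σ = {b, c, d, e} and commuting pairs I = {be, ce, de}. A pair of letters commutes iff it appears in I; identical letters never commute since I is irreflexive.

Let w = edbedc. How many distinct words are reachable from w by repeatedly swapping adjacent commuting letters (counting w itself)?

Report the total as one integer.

15

drop 0:e onto floor
drop 1:d onto floor
drop 2:b onto {1:d}
drop 3:e onto {0:e}
drop 4:d onto {2:b}
drop 5:c onto {4:d}
ground layer = {0:e, 1:d}
drop-orders for the pieces not yet dropped (sum over which currently-grounded one goes next):
  1 to go: {3} 1  {5} 1
  2 to go: {0,3} 1  {3,5} 2  {4,5} 1
  3 to go: {0,3,5} 3  {2,4,5} 1  {3,4,5} 3
  4 to go: {0,3,4,5} 6  {1,2,4,5} 1  {2,3,4,5} 4
  if 0:e drops first: 5 orders
  if 1:d drops first: 10 orders
heap linearizations: 15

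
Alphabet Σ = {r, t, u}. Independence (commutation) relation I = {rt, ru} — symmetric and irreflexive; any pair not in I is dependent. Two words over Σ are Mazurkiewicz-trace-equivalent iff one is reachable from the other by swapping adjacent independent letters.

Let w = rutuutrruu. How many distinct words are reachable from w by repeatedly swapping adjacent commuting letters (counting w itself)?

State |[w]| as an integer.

120

piece 0:r — minimal
piece 1:u — minimal
piece 2:t rests on {1:u}
piece 3:u rests on {2:t}
piece 4:u rests on {3:u}
piece 5:t rests on {4:u}
piece 6:r rests on {0:r}
piece 7:r rests on {6:r}
piece 8:u rests on {5:t}
piece 9:u rests on {8:u}
minimal pieces: {0:r, 1:u}
ways to finish when only these pieces remain (= sum over removing one remaining piece with nothing left below it):
  1 left: {7}→1  {9}→1
  2 left: {6,7}→1  {7,9}→2  {8,9}→1
  3 left: {0,6,7}→1  {5,8,9}→1  {6,7,9}→3  {7,8,9}→3
  4 left: {0,6,7,9}→4  {4,5,8,9}→1  {5,7,8,9}→4  {6,7,8,9}→6
  5 left: {0,6,7,8,9}→10  {3,4,5,8,9}→1  {4,5,7,8,9}→5  {5,6,7,8,9}→10
  6 left: {0,5,6,7,8,9}→20  {2,3,4,5,8,9}→1  {3,4,5,7,8,9}→6  {4,5,6,7,8,9}→15
  7 left: {0,4,5,6,7,8,9}→35  {1,2,3,4,5,8,9}→1  {2,3,4,5,7,8,9}→7  {3,4,5,6,7,8,9}→21
  8 left: {0,3,4,5,6,7,8,9}→56  {1,2,3,4,5,7,8,9}→8  {2,3,4,5,6,7,8,9}→28
  placing 0:r first → 36 extensions
  placing 1:u first → 84 extensions
total linear extensions = 120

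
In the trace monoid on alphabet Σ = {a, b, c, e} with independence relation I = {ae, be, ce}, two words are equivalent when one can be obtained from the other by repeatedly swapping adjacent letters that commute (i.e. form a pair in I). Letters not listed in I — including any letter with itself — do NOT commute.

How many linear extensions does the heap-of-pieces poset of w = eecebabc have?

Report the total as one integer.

56

drop 0:e onto floor
drop 1:e onto {0:e}
drop 2:c onto floor
drop 3:e onto {1:e}
drop 4:b onto {2:c}
drop 5:a onto {4:b}
drop 6:b onto {5:a}
drop 7:c onto {6:b}
ground layer = {0:e, 2:c}
drop-orders for the pieces not yet dropped (sum over which currently-grounded one goes next):
  1 to go: {3} 1  {7} 1
  2 to go: {1,3} 1  {3,7} 2  {6,7} 1
  3 to go: {0,1,3} 1  {1,3,7} 3  {3,6,7} 3  {5,6,7} 1
  4 to go: {0,1,3,7} 4  {1,3,6,7} 6  {3,5,6,7} 4  {4,5,6,7} 1
  5 to go: {0,1,3,6,7} 10  {1,3,5,6,7} 10  {2,4,5,6,7} 1  {3,4,5,6,7} 5
  6 to go: {0,1,3,5,6,7} 20  {1,3,4,5,6,7} 15  {2,3,4,5,6,7} 6
  if 0:e drops first: 21 orders
  if 2:c drops first: 35 orders
heap linearizations: 56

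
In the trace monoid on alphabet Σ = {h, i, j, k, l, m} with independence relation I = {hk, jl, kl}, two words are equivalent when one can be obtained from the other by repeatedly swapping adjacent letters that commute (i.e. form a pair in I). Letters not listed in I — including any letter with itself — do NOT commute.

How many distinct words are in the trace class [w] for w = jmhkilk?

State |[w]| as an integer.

#0=j has no predecessor
#1=m depends on [0:j]
#2=h depends on [1:m]
#3=k depends on [1:m]
#4=i depends on [2:h, 3:k]
#5=l depends on [4:i]
#6=k depends on [4:i]
sources: [0:j]
N(rest) = Σ N(rest − s) over sources s of rest; N(one piece) = 1:
  size 1 → [5]=1  [6]=1
  size 2 → [5,6]=2
  size 3 → [4,5,6]=2
  size 4 → [2,4,5,6]=2  [3,4,5,6]=2
  size 5 → [2,3,4,5,6]=4
  first=0(j) contributes 4

4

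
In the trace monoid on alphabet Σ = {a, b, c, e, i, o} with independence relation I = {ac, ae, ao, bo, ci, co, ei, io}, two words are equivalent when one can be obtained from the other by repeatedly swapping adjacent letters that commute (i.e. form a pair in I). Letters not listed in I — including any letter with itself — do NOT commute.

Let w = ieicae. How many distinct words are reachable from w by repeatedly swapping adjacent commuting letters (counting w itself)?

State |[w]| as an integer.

20

drop 0:i onto floor
drop 1:e onto floor
drop 2:i onto {0:i}
drop 3:c onto {1:e}
drop 4:a onto {2:i}
drop 5:e onto {3:c}
ground layer = {0:i, 1:e}
drop-orders for the pieces not yet dropped (sum over which currently-grounded one goes next):
  1 to go: {4} 1  {5} 1
  2 to go: {2,4} 1  {3,5} 1  {4,5} 2
  3 to go: {0,2,4} 1  {1,3,5} 1  {2,4,5} 3  {3,4,5} 3
  4 to go: {0,2,4,5} 4  {1,3,4,5} 4  {2,3,4,5} 6
  if 0:i drops first: 10 orders
  if 1:e drops first: 10 orders
heap linearizations: 20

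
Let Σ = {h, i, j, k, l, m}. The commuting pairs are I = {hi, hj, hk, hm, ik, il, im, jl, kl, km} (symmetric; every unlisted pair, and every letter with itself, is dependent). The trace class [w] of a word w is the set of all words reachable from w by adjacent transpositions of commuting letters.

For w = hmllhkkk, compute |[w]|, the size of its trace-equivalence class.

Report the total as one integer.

piece 0:h — minimal
piece 1:m — minimal
piece 2:l rests on {0:h, 1:m}
piece 3:l rests on {2:l}
piece 4:h rests on {3:l}
piece 5:k — minimal
piece 6:k rests on {5:k}
piece 7:k rests on {6:k}
minimal pieces: {0:h, 1:m, 5:k}
ways to finish when only these pieces remain (= sum over removing one remaining piece with nothing left below it):
  1 left: {4}→1  {7}→1
  2 left: {3,4}→1  {4,7}→2  {6,7}→1
  3 left: {2,3,4}→1  {3,4,7}→3  {4,6,7}→3  {5,6,7}→1
  4 left: {0,2,3,4}→1  {1,2,3,4}→1  {2,3,4,7}→4  {3,4,6,7}→6  {4,5,6,7}→4
  5 left: {0,1,2,3,4}→2  {0,2,3,4,7}→5  {1,2,3,4,7}→5  {2,3,4,6,7}→10  {3,4,5,6,7}→10
  6 left: {0,1,2,3,4,7}→12  {0,2,3,4,6,7}→15  {1,2,3,4,6,7}→15  {2,3,4,5,6,7}→20
  placing 0:h first → 35 extensions
  placing 1:m first → 35 extensions
  placing 5:k first → 42 extensions
total linear extensions = 112

112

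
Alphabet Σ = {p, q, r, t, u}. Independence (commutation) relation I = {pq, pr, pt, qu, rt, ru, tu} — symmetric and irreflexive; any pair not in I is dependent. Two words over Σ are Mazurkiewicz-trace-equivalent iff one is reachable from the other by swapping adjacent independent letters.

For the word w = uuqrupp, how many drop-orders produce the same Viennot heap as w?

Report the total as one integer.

0(u) covers ∅
1(u) covers 0:u
2(q) covers ∅
3(r) covers 2:q
4(u) covers 1:u
5(p) covers 4:u
6(p) covers 5:p
floor of heap: 0:u, 2:q
completions by unplaced set U, small U first (add the entries for U minus each lowest piece of U):
  |U|=1: {3}:1  {6}:1
  |U|=2: {2,3}:1  {3,6}:2  {5,6}:1
  |U|=3: {2,3,6}:3  {3,5,6}:3  {4,5,6}:1
  |U|=4: {1,4,5,6}:1  {2,3,5,6}:6  {3,4,5,6}:4
  |U|=5: {0,1,4,5,6}:1  {1,3,4,5,6}:5  {2,3,4,5,6}:10
  start at 0(u): 15
  start at 2(q): 6
sum over floor = 21

21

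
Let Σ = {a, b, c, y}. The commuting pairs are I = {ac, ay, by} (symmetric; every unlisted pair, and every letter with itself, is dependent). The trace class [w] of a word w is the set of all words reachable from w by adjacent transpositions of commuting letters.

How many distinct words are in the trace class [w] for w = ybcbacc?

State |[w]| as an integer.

6

0(y) covers ∅
1(b) covers ∅
2(c) covers 0:y, 1:b
3(b) covers 2:c
4(a) covers 3:b
5(c) covers 3:b
6(c) covers 5:c
floor of heap: 0:y, 1:b
completions by unplaced set U, small U first (add the entries for U minus each lowest piece of U):
  |U|=1: {4}:1  {6}:1
  |U|=2: {4,6}:2  {5,6}:1
  |U|=3: {4,5,6}:3
  |U|=4: {3,4,5,6}:3
  |U|=5: {2,3,4,5,6}:3
  start at 0(y): 3
  start at 1(b): 3
sum over floor = 6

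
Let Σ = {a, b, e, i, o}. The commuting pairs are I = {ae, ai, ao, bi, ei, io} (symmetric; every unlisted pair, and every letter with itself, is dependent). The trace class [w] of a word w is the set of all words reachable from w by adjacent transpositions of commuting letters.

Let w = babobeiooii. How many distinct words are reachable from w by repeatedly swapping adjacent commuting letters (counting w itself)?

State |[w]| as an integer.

165

#0=b has no predecessor
#1=a depends on [0:b]
#2=b depends on [1:a]
#3=o depends on [2:b]
#4=b depends on [3:o]
#5=e depends on [4:b]
#6=i has no predecessor
#7=o depends on [5:e]
#8=o depends on [7:o]
#9=i depends on [6:i]
#10=i depends on [9:i]
sources: [0:b, 6:i]
N(rest) = Σ N(rest − s) over sources s of rest; N(one piece) = 1:
  size 1 → [8]=1  [10]=1
  size 2 → [7,8]=1  [8,10]=2  [9,10]=1
  size 3 → [5,7,8]=1  [6,9,10]=1  [7,8,10]=3  [8,9,10]=3
  size 4 → [4,5,7,8]=1  [5,7,8,10]=4  [6,8,9,10]=4  [7,8,9,10]=6
  size 5 → [3,4,5,7,8]=1  [4,5,7,8,10]=5  [5,7,8,9,10]=10  [6,7,8,9,10]=10
  size 6 → [2,3,4,5,7,8]=1  [3,4,5,7,8,10]=6  [4,5,7,8,9,10]=15  [5,6,7,8,9,10]=20
  size 7 → [1,2,3,4,5,7,8]=1  [2,3,4,5,7,8,10]=7  [3,4,5,7,8,9,10]=21  [4,5,6,7,8,9,10]=35
  size 8 → [0,1,2,3,4,5,7,8]=1  [1,2,3,4,5,7,8,10]=8  [2,3,4,5,7,8,9,10]=28  [3,4,5,6,7,8,9,10]=56
  size 9 → [0,1,2,3,4,5,7,8,10]=9  [1,2,3,4,5,7,8,9,10]=36  [2,3,4,5,6,7,8,9,10]=84
  first=0(b) contributes 120
  first=6(i) contributes 45
|[w]| = 165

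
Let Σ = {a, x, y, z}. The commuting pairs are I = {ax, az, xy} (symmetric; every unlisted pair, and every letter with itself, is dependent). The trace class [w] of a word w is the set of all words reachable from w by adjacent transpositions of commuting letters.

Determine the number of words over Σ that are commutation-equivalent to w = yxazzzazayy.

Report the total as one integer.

drop 0:y onto floor
drop 1:x onto floor
drop 2:a onto {0:y}
drop 3:z onto {0:y, 1:x}
drop 4:z onto {3:z}
drop 5:z onto {4:z}
drop 6:a onto {2:a}
drop 7:z onto {5:z}
drop 8:a onto {6:a}
drop 9:y onto {7:z, 8:a}
drop 10:y onto {9:y}
ground layer = {0:y, 1:x}
drop-orders for the pieces not yet dropped (sum over which currently-grounded one goes next):
  1 to go: {10} 1
  2 to go: {9,10} 1
  3 to go: {7,9,10} 1  {8,9,10} 1
  4 to go: {5,7,9,10} 1  {6,8,9,10} 1  {7,8,9,10} 2
  5 to go: {2,6,8,9,10} 1  {4,5,7,9,10} 1  {5,7,8,9,10} 3  {6,7,8,9,10} 3
  6 to go: {2,6,7,8,9,10} 4  {3,4,5,7,9,10} 1  {4,5,7,8,9,10} 4  {5,6,7,8,9,10} 6
  7 to go: {1,3,4,5,7,9,10} 1  {2,5,6,7,8,9,10} 10  {3,4,5,7,8,9,10} 5  {4,5,6,7,8,9,10} 10
  8 to go: {1,3,4,5,7,8,9,10} 6  {2,4,5,6,7,8,9,10} 20  {3,4,5,6,7,8,9,10} 15
  9 to go: {1,3,4,5,6,7,8,9,10} 21  {2,3,4,5,6,7,8,9,10} 35
  if 0:y drops first: 56 orders
  if 1:x drops first: 35 orders
heap linearizations: 91

91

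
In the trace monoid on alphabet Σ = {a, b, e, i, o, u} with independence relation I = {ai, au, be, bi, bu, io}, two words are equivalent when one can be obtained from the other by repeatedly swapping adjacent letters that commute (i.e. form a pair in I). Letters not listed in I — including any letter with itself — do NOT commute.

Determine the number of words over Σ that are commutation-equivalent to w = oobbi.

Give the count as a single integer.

5

piece 0:o — minimal
piece 1:o rests on {0:o}
piece 2:b rests on {1:o}
piece 3:b rests on {2:b}
piece 4:i — minimal
minimal pieces: {0:o, 4:i}
ways to finish when only these pieces remain (= sum over removing one remaining piece with nothing left below it):
  1 left: {3}→1  {4}→1
  2 left: {2,3}→1  {3,4}→2
  3 left: {1,2,3}→1  {2,3,4}→3
  placing 0:o first → 4 extensions
  placing 4:i first → 1 extensions
total linear extensions = 5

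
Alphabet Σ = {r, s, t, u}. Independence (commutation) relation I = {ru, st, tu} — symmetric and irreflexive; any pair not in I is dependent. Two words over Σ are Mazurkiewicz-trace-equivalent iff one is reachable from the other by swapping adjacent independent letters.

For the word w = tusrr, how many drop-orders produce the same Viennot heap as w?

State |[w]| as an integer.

3

0(t) covers ∅
1(u) covers ∅
2(s) covers 1:u
3(r) covers 0:t, 2:s
4(r) covers 3:r
floor of heap: 0:t, 1:u
completions by unplaced set U, small U first (add the entries for U minus each lowest piece of U):
  |U|=1: {4}:1
  |U|=2: {3,4}:1
  |U|=3: {0,3,4}:1  {2,3,4}:1
  start at 0(t): 1
  start at 1(u): 2
sum over floor = 3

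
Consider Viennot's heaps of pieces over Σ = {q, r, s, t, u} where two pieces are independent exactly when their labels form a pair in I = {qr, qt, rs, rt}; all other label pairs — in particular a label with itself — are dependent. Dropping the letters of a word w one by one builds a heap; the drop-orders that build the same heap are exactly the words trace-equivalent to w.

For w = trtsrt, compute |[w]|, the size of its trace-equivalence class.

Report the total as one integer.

piece 0:t — minimal
piece 1:r — minimal
piece 2:t rests on {0:t}
piece 3:s rests on {2:t}
piece 4:r rests on {1:r}
piece 5:t rests on {3:s}
minimal pieces: {0:t, 1:r}
ways to finish when only these pieces remain (= sum over removing one remaining piece with nothing left below it):
  1 left: {4}→1  {5}→1
  2 left: {1,4}→1  {3,5}→1  {4,5}→2
  3 left: {1,4,5}→3  {2,3,5}→1  {3,4,5}→3
  4 left: {0,2,3,5}→1  {1,3,4,5}→6  {2,3,4,5}→4
  placing 0:t first → 10 extensions
  placing 1:r first → 5 extensions
total linear extensions = 15

15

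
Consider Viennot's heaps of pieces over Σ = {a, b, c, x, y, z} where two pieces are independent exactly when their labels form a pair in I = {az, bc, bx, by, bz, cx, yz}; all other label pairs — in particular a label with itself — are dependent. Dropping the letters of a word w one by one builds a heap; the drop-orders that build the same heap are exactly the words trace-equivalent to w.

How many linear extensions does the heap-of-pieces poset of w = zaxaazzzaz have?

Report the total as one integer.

70

#0=z has no predecessor
#1=a has no predecessor
#2=x depends on [0:z, 1:a]
#3=a depends on [2:x]
#4=a depends on [3:a]
#5=z depends on [2:x]
#6=z depends on [5:z]
#7=z depends on [6:z]
#8=a depends on [4:a]
#9=z depends on [7:z]
sources: [0:z, 1:a]
N(rest) = Σ N(rest − s) over sources s of rest; N(one piece) = 1:
  size 1 → [8]=1  [9]=1
  size 2 → [4,8]=1  [7,9]=1  [8,9]=2
  size 3 → [3,4,8]=1  [4,8,9]=3  [6,7,9]=1  [7,8,9]=3
  size 4 → [3,4,8,9]=4  [4,7,8,9]=6  [5,6,7,9]=1  [6,7,8,9]=4
  size 5 → [3,4,7,8,9]=10  [4,6,7,8,9]=10  [5,6,7,8,9]=5
  size 6 → [3,4,6,7,8,9]=20  [4,5,6,7,8,9]=15
  size 7 → [3,4,5,6,7,8,9]=35
  size 8 → [2,3,4,5,6,7,8,9]=35
  first=0(z) contributes 35
  first=1(a) contributes 35
|[w]| = 70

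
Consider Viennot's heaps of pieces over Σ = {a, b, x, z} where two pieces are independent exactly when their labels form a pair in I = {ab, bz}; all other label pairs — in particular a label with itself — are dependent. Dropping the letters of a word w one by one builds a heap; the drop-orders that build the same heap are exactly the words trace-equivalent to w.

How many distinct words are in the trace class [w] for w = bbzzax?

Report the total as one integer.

10

piece 0:b — minimal
piece 1:b rests on {0:b}
piece 2:z — minimal
piece 3:z rests on {2:z}
piece 4:a rests on {3:z}
piece 5:x rests on {1:b, 4:a}
minimal pieces: {0:b, 2:z}
ways to finish when only these pieces remain (= sum over removing one remaining piece with nothing left below it):
  1 left: {5}→1
  2 left: {1,5}→1  {4,5}→1
  3 left: {0,1,5}→1  {1,4,5}→2  {3,4,5}→1
  4 left: {0,1,4,5}→3  {1,3,4,5}→3  {2,3,4,5}→1
  placing 0:b first → 4 extensions
  placing 2:z first → 6 extensions
total linear extensions = 10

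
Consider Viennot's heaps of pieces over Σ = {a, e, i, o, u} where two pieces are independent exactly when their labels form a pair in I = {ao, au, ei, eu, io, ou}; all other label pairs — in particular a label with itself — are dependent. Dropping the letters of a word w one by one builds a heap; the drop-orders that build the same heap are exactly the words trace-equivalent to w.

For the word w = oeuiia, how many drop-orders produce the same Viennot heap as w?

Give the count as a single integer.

#0=o has no predecessor
#1=e depends on [0:o]
#2=u has no predecessor
#3=i depends on [2:u]
#4=i depends on [3:i]
#5=a depends on [1:e, 4:i]
sources: [0:o, 2:u]
N(rest) = Σ N(rest − s) over sources s of rest; N(one piece) = 1:
  size 1 → [5]=1
  size 2 → [1,5]=1  [4,5]=1
  size 3 → [0,1,5]=1  [1,4,5]=2  [3,4,5]=1
  size 4 → [0,1,4,5]=3  [1,3,4,5]=3  [2,3,4,5]=1
  first=0(o) contributes 4
  first=2(u) contributes 6
|[w]| = 10

10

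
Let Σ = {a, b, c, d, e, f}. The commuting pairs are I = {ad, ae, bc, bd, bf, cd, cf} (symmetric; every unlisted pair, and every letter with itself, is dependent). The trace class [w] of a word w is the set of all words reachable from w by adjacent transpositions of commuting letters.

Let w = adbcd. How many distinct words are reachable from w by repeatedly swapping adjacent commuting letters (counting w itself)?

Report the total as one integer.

drop 0:a onto floor
drop 1:d onto floor
drop 2:b onto {0:a}
drop 3:c onto {0:a}
drop 4:d onto {1:d}
ground layer = {0:a, 1:d}
drop-orders for the pieces not yet dropped (sum over which currently-grounded one goes next):
  1 to go: {2} 1  {3} 1  {4} 1
  2 to go: {1,4} 1  {2,3} 2  {2,4} 2  {3,4} 2
  3 to go: {0,2,3} 2  {1,2,4} 3  {1,3,4} 3  {2,3,4} 6
  if 0:a drops first: 12 orders
  if 1:d drops first: 8 orders
heap linearizations: 20

20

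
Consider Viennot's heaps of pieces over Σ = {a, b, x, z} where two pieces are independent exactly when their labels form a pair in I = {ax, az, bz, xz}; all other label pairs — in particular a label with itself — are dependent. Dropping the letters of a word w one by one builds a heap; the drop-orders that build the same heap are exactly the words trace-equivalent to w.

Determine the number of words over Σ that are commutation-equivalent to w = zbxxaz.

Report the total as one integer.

45

#0=z has no predecessor
#1=b has no predecessor
#2=x depends on [1:b]
#3=x depends on [2:x]
#4=a depends on [1:b]
#5=z depends on [0:z]
sources: [0:z, 1:b]
N(rest) = Σ N(rest − s) over sources s of rest; N(one piece) = 1:
  size 1 → [3]=1  [4]=1  [5]=1
  size 2 → [0,5]=1  [2,3]=1  [3,4]=2  [3,5]=2  [4,5]=2
  size 3 → [0,3,5]=3  [0,4,5]=3  [2,3,4]=3  [2,3,5]=3  [3,4,5]=6
  size 4 → [0,2,3,5]=6  [0,3,4,5]=12  [1,2,3,4]=3  [2,3,4,5]=12
  first=0(z) contributes 15
  first=1(b) contributes 30
|[w]| = 45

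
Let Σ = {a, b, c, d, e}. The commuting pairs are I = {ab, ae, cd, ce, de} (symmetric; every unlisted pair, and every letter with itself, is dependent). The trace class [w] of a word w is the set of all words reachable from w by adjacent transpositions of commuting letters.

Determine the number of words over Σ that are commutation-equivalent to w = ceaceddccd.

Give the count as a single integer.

900

piece 0:c — minimal
piece 1:e — minimal
piece 2:a rests on {0:c}
piece 3:c rests on {2:a}
piece 4:e rests on {1:e}
piece 5:d rests on {2:a}
piece 6:d rests on {5:d}
piece 7:c rests on {3:c}
piece 8:c rests on {7:c}
piece 9:d rests on {6:d}
minimal pieces: {0:c, 1:e}
ways to finish when only these pieces remain (= sum over removing one remaining piece with nothing left below it):
  1 left: {4}→1  {8}→1  {9}→1
  2 left: {1,4}→1  {4,8}→2  {4,9}→2  {6,9}→1  {7,8}→1  {8,9}→2
  3 left: {1,4,8}→3  {1,4,9}→3  {3,7,8}→1  {4,6,9}→3  {4,7,8}→3  {4,8,9}→6  {5,6,9}→1  {6,8,9}→3  {7,8,9}→3
  4 left: {1,4,6,9}→6  {1,4,7,8}→6  {1,4,8,9}→12  {3,4,7,8}→4  {3,7,8,9}→4  {4,5,6,9}→4  {4,6,8,9}→12  {4,7,8,9}→12  {5,6,8,9}→4  {6,7,8,9}→6
  5 left: {1,3,4,7,8}→10  {1,4,5,6,9}→10  {1,4,6,8,9}→30  {1,4,7,8,9}→30  {3,4,7,8,9}→20  {3,6,7,8,9}→10  {4,5,6,8,9}→20  {4,6,7,8,9}→30  {5,6,7,8,9}→10
  6 left: {1,3,4,7,8,9}→60  {1,4,5,6,8,9}→60  {1,4,6,7,8,9}→90  {3,4,6,7,8,9}→60  {3,5,6,7,8,9}→20  {4,5,6,7,8,9}→60
  7 left: {1,3,4,6,7,8,9}→210  {1,4,5,6,7,8,9}→210  {2,3,5,6,7,8,9}→20  {3,4,5,6,7,8,9}→140
  8 left: {0,2,3,5,6,7,8,9}→20  {1,3,4,5,6,7,8,9}→560  {2,3,4,5,6,7,8,9}→160
  placing 0:c first → 720 extensions
  placing 1:e first → 180 extensions
total linear extensions = 900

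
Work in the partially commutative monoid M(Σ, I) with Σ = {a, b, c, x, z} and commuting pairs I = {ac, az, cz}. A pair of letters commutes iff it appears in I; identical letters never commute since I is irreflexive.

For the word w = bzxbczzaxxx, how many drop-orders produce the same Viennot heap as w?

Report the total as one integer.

#0=b has no predecessor
#1=z depends on [0:b]
#2=x depends on [1:z]
#3=b depends on [2:x]
#4=c depends on [3:b]
#5=z depends on [3:b]
#6=z depends on [5:z]
#7=a depends on [3:b]
#8=x depends on [4:c, 6:z, 7:a]
#9=x depends on [8:x]
#10=x depends on [9:x]
sources: [0:b]
N(rest) = Σ N(rest − s) over sources s of rest; N(one piece) = 1:
  size 1 → [10]=1
  size 2 → [9,10]=1
  size 3 → [8,9,10]=1
  size 4 → [4,8,9,10]=1  [6,8,9,10]=1  [7,8,9,10]=1
  size 5 → [4,6,8,9,10]=2  [4,7,8,9,10]=2  [5,6,8,9,10]=1  [6,7,8,9,10]=2
  size 6 → [4,5,6,8,9,10]=3  [4,6,7,8,9,10]=6  [5,6,7,8,9,10]=3
  size 7 → [4,5,6,7,8,9,10]=12
  size 8 → [3,4,5,6,7,8,9,10]=12
  size 9 → [2,3,4,5,6,7,8,9,10]=12
  first=0(b) contributes 12

12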